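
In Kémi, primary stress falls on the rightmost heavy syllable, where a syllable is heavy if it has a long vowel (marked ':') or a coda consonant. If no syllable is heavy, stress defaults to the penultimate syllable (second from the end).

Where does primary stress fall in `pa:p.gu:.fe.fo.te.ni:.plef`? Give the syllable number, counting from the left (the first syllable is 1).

7

Weights: 1 pa:p H, 2 gu: H, 3 fe L, 4 fo L, 5 te L, 6 ni: H, 7 plef H.
Heavy syllables in the domain: 1, 2, 6, 7. The rightmost is syllable 7 (plef).
Primary stress: syllable 7 → pa:p.gu:.fe.fo.te.ni:.ˈplef.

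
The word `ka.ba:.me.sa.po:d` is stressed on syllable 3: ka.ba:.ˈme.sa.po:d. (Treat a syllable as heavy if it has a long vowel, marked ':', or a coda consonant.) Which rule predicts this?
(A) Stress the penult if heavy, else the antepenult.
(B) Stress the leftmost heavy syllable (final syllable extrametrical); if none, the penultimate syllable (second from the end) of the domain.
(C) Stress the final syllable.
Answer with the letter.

A

Rule A → syllable 3 ✓.
Rule B → syllable 2 (observed: 3).
Rule C → syllable 5 (observed: 3).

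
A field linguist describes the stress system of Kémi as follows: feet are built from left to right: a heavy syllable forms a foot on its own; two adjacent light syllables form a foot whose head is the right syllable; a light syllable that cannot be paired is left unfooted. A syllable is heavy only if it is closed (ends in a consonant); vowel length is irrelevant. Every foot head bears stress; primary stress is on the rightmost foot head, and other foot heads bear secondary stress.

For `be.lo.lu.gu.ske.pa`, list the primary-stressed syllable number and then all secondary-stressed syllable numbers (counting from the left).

primary 6, secondary 2, 4

Weights: 1 be L, 2 lo L, 3 lu L, 4 gu L, 5 ske L, 6 pa L.
Parse left to right (heavy = foot alone; LL = one foot; stranded L unfooted): (be.ˈlo) (lu.ˈgu) (ske.ˈpa).
Foot heads: 2, 4, 6.
Primary stress on the rightmost head = syllable 6.
Secondary stress on 2, 4: be.ˌlo.lu.ˌgu.ske.ˈpa.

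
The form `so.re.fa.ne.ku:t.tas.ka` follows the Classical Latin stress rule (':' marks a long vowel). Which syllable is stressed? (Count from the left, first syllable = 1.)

6

Classical Latin: stress the penult if heavy (long vowel or closed), else the antepenult.
Weights: 5 ku:t H, 6 tas H, 7 ka L.
The penult (syllable 6, tas) is heavy, so it takes stress.
Stress on syllable 6: so.re.fa.ne.ku:t.ˈtas.ka.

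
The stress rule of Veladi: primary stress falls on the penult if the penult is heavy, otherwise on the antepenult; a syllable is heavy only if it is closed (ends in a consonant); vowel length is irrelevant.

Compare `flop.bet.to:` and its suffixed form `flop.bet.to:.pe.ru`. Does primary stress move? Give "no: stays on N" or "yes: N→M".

Base `flop.bet.to:` (3 syllables):
  Weights: 1 flop H, 2 bet H, 3 to: L.
  The penult (syllable 2, bet) is heavy, so it takes stress.
  → primary stress on syllable 2.
Suffixed `flop.bet.to:.pe.ru` (5 syllables):
  Weights: 3 to: L, 4 pe L, 5 ru L.
  The penult (syllable 4, pe) is light, so stress falls on the antepenult (syllable 3, to:).
  → primary stress on syllable 3.

yes: 2→3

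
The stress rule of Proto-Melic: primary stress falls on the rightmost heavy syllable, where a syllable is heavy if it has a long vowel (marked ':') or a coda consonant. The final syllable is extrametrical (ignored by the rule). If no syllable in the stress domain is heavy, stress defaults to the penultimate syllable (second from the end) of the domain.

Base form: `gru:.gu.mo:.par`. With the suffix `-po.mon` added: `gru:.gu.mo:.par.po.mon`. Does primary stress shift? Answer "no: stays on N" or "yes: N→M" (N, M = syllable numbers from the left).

Base `gru:.gu.mo:.par` (4 syllables):
  The final syllable (4, par) is extrametrical; the stress domain is syllables 1–3.
  Weights: 1 gru: H, 2 gu L, 3 mo: H.
  Heavy syllables in the domain: 1, 3. The rightmost is syllable 3 (mo:).
  → primary stress on syllable 3.
Suffixed `gru:.gu.mo:.par.po.mon` (6 syllables):
  The final syllable (6, mon) is extrametrical; the stress domain is syllables 1–5.
  Weights: 1 gru: H, 2 gu L, 3 mo: H, 4 par H, 5 po L.
  Heavy syllables in the domain: 1, 3, 4. The rightmost is syllable 4 (par).
  → primary stress on syllable 4.

yes: 3→4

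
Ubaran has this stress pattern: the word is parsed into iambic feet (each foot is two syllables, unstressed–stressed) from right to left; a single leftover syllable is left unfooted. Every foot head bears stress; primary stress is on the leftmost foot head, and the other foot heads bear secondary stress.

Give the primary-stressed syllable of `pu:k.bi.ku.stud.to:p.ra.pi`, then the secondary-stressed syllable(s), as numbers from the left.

primary 3, secondary 5, 7

Parse right to left into iambic (σˈσ) feet: pu:k (bi.ˈku) (stud.ˈto:p) (ra.ˈpi). Syllable 1 is left unfooted.
Foot heads (stressed positions): 3, 5, 7.
End Rule Leftmost: primary stress on the leftmost head = syllable 3.
Secondary stress on 5, 7: pu:k.bi.ˈku.stud.ˌto:p.ra.ˌpi.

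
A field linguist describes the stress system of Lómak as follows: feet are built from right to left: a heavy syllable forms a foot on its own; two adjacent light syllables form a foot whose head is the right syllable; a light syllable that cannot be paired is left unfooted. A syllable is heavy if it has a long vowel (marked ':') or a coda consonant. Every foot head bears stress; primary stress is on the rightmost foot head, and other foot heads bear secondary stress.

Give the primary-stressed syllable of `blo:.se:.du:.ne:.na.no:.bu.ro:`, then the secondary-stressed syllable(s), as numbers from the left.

Weights: 1 blo: H, 2 se: H, 3 du: H, 4 ne: H, 5 na L, 6 no: H, 7 bu L, 8 ro: H.
Parse right to left (heavy = foot alone; LL = one foot; stranded L unfooted): (ˈblo:) (ˈse:) (ˈdu:) (ˈne:) na (ˈno:) bu (ˈro:).
Foot heads: 1, 2, 3, 4, 6, 8.
Primary stress on the rightmost head = syllable 8.
Secondary stress on 1, 2, 3, 4, 6: ˌblo:.ˌse:.ˌdu:.ˌne:.na.ˌno:.bu.ˈro:.

primary 8, secondary 1, 2, 3, 4, 6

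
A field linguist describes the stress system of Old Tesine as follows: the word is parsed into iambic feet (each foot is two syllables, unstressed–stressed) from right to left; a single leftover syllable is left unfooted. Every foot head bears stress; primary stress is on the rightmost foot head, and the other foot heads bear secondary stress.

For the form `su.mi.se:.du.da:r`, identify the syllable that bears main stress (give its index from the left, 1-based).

5

Parse right to left into iambic (σˈσ) feet: su (mi.ˈse:) (du.ˈda:r). Syllable 1 is left unfooted.
Foot heads (stressed positions): 3, 5.
End Rule Rightmost: primary stress on the rightmost head = syllable 5.
Primary stress: syllable 5 → su.mi.se:.du.ˈda:r.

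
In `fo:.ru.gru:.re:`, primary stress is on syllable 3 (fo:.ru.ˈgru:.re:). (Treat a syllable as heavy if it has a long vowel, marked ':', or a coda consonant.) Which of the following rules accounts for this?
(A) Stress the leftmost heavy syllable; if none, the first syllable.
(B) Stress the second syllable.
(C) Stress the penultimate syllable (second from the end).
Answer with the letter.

C

Rule A → syllable 1 (observed: 3).
Rule B → syllable 2 (observed: 3).
Rule C → syllable 3 ✓.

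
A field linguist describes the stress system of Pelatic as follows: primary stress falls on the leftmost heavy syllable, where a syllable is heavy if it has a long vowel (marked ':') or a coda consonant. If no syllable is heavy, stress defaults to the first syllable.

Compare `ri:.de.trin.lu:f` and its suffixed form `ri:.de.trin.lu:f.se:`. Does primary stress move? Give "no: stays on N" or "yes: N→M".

Base `ri:.de.trin.lu:f` (4 syllables):
  Weights: 1 ri: H, 2 de L, 3 trin H, 4 lu:f H.
  Heavy syllables in the domain: 1, 3, 4. The leftmost is syllable 1 (ri:).
  → primary stress on syllable 1.
Suffixed `ri:.de.trin.lu:f.se:` (5 syllables):
  Weights: 1 ri: H, 2 de L, 3 trin H, 4 lu:f H, 5 se: H.
  Heavy syllables in the domain: 1, 3, 4, 5. The leftmost is syllable 1 (ri:).
  → primary stress on syllable 1.

no: stays on 1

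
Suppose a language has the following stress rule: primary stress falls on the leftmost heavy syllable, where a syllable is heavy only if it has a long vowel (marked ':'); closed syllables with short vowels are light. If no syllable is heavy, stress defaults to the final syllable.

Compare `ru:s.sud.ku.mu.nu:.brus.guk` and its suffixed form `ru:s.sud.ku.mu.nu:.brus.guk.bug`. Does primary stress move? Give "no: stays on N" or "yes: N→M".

no: stays on 1

Base `ru:s.sud.ku.mu.nu:.brus.guk` (7 syllables):
  Weights: 1 ru:s H, 2 sud L, 3 ku L, 4 mu L, 5 nu: H, 6 brus L, 7 guk L.
  Heavy syllables in the domain: 1, 5. The leftmost is syllable 1 (ru:s).
  → primary stress on syllable 1.
Suffixed `ru:s.sud.ku.mu.nu:.brus.guk.bug` (8 syllables):
  Weights: 1 ru:s H, 2 sud L, 3 ku L, 4 mu L, 5 nu: H, 6 brus L, 7 guk L, 8 bug L.
  Heavy syllables in the domain: 1, 5. The leftmost is syllable 1 (ru:s).
  → primary stress on syllable 1.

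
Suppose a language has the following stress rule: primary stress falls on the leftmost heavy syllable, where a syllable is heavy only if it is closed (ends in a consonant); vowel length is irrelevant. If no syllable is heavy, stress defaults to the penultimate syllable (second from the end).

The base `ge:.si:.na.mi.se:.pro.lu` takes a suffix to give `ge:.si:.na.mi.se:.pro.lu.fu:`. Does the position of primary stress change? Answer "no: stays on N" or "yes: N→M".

Base `ge:.si:.na.mi.se:.pro.lu` (7 syllables):
  Weights: 1 ge: L, 2 si: L, 3 na L, 4 mi L, 5 se: L, 6 pro L, 7 lu L.
  No heavy syllable in the domain; default to the penultimate syllable (second from the end) = syllable 6.
  → primary stress on syllable 6.
Suffixed `ge:.si:.na.mi.se:.pro.lu.fu:` (8 syllables):
  Weights: 1 ge: L, 2 si: L, 3 na L, 4 mi L, 5 se: L, 6 pro L, 7 lu L, 8 fu: L.
  No heavy syllable in the domain; default to the penultimate syllable (second from the end) = syllable 7.
  → primary stress on syllable 7.

yes: 6→7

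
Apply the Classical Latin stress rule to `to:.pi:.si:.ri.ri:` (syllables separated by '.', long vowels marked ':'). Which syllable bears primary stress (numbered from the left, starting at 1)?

3

Classical Latin: stress the penult if heavy (long vowel or closed), else the antepenult.
Weights: 3 si: H, 4 ri L, 5 ri: H.
The penult (syllable 4, ri) is light, so stress falls on the antepenult (syllable 3, si:).
Stress on syllable 3: to:.pi:.ˈsi:.ri.ri:.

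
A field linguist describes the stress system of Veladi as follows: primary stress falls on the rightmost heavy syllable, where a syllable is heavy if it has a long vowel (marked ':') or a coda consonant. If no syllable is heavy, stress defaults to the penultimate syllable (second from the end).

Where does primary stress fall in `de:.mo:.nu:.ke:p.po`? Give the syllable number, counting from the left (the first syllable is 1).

Weights: 1 de: H, 2 mo: H, 3 nu: H, 4 ke:p H, 5 po L.
Heavy syllables in the domain: 1, 2, 3, 4. The rightmost is syllable 4 (ke:p).
Primary stress: syllable 4 → de:.mo:.nu:.ˈke:p.po.

4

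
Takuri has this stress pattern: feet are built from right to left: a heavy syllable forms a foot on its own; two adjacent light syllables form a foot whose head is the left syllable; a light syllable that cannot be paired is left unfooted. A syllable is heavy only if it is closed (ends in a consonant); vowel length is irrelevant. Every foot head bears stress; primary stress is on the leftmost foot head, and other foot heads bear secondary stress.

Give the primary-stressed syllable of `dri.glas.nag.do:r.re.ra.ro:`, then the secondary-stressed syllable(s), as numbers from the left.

primary 2, secondary 3, 4, 6

Weights: 1 dri L, 2 glas H, 3 nag H, 4 do:r H, 5 re L, 6 ra L, 7 ro: L.
Parse right to left (heavy = foot alone; LL = one foot; stranded L unfooted): dri (ˈglas) (ˈnag) (ˈdo:r) re (ˈra.ro:).
Foot heads: 2, 3, 4, 6.
Primary stress on the leftmost head = syllable 2.
Secondary stress on 3, 4, 6: dri.ˈglas.ˌnag.ˌdo:r.re.ˌra.ro:.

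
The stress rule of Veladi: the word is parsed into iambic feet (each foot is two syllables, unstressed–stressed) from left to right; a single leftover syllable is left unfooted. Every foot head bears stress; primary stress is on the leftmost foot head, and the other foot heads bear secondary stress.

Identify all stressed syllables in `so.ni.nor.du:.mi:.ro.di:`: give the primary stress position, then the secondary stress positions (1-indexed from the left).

Parse left to right into iambic (σˈσ) feet: (so.ˈni) (nor.ˈdu:) (mi:.ˈro) di:. Syllable 7 is left unfooted.
Foot heads (stressed positions): 2, 4, 6.
End Rule Leftmost: primary stress on the leftmost head = syllable 2.
Secondary stress on 4, 6: so.ˈni.nor.ˌdu:.mi:.ˌro.di:.

primary 2, secondary 4, 6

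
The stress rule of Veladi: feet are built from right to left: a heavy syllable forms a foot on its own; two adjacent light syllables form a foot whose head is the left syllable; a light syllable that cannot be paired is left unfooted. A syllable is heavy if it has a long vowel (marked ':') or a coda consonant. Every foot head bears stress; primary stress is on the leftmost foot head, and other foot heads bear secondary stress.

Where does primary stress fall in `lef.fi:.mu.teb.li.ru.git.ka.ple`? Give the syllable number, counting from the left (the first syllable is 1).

Weights: 1 lef H, 2 fi: H, 3 mu L, 4 teb H, 5 li L, 6 ru L, 7 git H, 8 ka L, 9 ple L.
Parse right to left (heavy = foot alone; LL = one foot; stranded L unfooted): (ˈlef) (ˈfi:) mu (ˈteb) (ˈli.ru) (ˈgit) (ˈka.ple).
Foot heads: 1, 2, 4, 5, 7, 8.
Primary stress on the leftmost head = syllable 1.
Primary stress: syllable 1 → ˈlef.fi:.mu.teb.li.ru.git.ka.ple.

1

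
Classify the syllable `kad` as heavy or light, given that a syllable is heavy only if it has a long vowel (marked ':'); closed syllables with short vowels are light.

light

`kad`: short vowel, closed (coda /d/). Short vowel → light.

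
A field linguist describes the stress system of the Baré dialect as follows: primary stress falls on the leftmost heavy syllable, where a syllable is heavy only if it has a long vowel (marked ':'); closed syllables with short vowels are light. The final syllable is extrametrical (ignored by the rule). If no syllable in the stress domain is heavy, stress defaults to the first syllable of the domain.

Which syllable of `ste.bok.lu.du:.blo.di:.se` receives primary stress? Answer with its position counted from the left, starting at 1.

4

The final syllable (7, se) is extrametrical; the stress domain is syllables 1–6.
Weights: 1 ste L, 2 bok L, 3 lu L, 4 du: H, 5 blo L, 6 di: H.
Heavy syllables in the domain: 4, 6. The leftmost is syllable 4 (du:).
Primary stress: syllable 4 → ste.bok.lu.ˈdu:.blo.di:.se.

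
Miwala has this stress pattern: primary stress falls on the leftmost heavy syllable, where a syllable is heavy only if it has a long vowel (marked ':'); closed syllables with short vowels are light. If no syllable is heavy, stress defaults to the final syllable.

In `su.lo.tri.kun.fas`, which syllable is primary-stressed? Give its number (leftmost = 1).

Weights: 1 su L, 2 lo L, 3 tri L, 4 kun L, 5 fas L.
No heavy syllable in the domain; default to the final syllable = syllable 5.
Primary stress: syllable 5 → su.lo.tri.kun.ˈfas.

5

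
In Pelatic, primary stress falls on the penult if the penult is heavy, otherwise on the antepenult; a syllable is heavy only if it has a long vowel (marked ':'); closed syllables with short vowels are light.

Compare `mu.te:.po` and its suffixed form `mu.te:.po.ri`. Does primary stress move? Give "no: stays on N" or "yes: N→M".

Base `mu.te:.po` (3 syllables):
  Weights: 1 mu L, 2 te: H, 3 po L.
  The penult (syllable 2, te:) is heavy, so it takes stress.
  → primary stress on syllable 2.
Suffixed `mu.te:.po.ri` (4 syllables):
  Weights: 2 te: H, 3 po L, 4 ri L.
  The penult (syllable 3, po) is light, so stress falls on the antepenult (syllable 2, te:).
  → primary stress on syllable 2.

no: stays on 2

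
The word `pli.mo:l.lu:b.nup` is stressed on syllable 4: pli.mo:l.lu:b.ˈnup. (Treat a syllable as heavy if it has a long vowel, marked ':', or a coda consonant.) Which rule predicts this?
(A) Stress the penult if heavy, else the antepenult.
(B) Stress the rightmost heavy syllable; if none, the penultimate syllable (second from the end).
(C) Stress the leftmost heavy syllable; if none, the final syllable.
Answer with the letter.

B

Rule A → syllable 3 (observed: 4).
Rule B → syllable 4 ✓.
Rule C → syllable 2 (observed: 4).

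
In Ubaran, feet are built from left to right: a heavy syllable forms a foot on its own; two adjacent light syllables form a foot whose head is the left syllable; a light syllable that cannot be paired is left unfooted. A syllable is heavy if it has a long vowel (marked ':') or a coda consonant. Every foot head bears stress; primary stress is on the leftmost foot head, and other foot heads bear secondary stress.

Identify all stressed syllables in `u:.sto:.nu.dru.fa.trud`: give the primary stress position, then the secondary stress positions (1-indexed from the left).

primary 1, secondary 2, 3, 6

Weights: 1 u: H, 2 sto: H, 3 nu L, 4 dru L, 5 fa L, 6 trud H.
Parse left to right (heavy = foot alone; LL = one foot; stranded L unfooted): (ˈu:) (ˈsto:) (ˈnu.dru) fa (ˈtrud).
Foot heads: 1, 2, 3, 6.
Primary stress on the leftmost head = syllable 1.
Secondary stress on 2, 3, 6: ˈu:.ˌsto:.ˌnu.dru.fa.ˌtrud.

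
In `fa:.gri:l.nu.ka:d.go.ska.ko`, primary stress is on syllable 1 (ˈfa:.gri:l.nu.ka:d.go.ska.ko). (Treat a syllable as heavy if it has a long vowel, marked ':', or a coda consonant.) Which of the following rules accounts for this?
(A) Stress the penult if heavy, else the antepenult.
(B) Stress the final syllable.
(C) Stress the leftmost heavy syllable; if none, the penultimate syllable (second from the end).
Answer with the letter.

C

Rule A → syllable 5 (observed: 1).
Rule B → syllable 7 (observed: 1).
Rule C → syllable 1 ✓.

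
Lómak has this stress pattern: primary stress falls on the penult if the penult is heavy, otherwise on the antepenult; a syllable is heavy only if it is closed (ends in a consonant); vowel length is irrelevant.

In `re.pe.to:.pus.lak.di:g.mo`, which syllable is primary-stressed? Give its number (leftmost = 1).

6

Weights: 5 lak H, 6 di:g H, 7 mo L.
The penult (syllable 6, di:g) is heavy, so it takes stress.
Primary stress: syllable 6 → re.pe.to:.pus.lak.ˈdi:g.mo.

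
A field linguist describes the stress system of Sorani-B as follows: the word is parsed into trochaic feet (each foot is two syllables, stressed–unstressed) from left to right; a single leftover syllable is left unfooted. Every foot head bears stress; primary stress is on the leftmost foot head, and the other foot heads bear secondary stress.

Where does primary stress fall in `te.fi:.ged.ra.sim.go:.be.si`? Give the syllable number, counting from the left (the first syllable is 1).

1

Parse left to right into trochaic (ˈσσ) feet: (ˈte.fi:) (ˈged.ra) (ˈsim.go:) (ˈbe.si).
Foot heads (stressed positions): 1, 3, 5, 7.
End Rule Leftmost: primary stress on the leftmost head = syllable 1.
Primary stress: syllable 1 → ˈte.fi:.ged.ra.sim.go:.be.si.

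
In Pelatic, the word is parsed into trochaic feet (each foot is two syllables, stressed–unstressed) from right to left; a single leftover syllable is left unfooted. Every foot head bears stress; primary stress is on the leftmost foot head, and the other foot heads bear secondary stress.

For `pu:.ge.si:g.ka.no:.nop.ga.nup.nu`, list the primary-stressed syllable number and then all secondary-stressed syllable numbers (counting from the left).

primary 2, secondary 4, 6, 8

Parse right to left into trochaic (ˈσσ) feet: pu: (ˈge.si:g) (ˈka.no:) (ˈnop.ga) (ˈnup.nu). Syllable 1 is left unfooted.
Foot heads (stressed positions): 2, 4, 6, 8.
End Rule Leftmost: primary stress on the leftmost head = syllable 2.
Secondary stress on 4, 6, 8: pu:.ˈge.si:g.ˌka.no:.ˌnop.ga.ˌnup.nu.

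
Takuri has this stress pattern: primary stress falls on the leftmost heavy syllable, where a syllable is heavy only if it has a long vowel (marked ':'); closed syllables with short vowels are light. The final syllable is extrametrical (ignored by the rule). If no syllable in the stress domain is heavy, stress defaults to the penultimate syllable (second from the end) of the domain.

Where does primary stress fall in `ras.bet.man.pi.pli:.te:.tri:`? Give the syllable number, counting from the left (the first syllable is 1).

5

The final syllable (7, tri:) is extrametrical; the stress domain is syllables 1–6.
Weights: 1 ras L, 2 bet L, 3 man L, 4 pi L, 5 pli: H, 6 te: H.
Heavy syllables in the domain: 5, 6. The leftmost is syllable 5 (pli:).
Primary stress: syllable 5 → ras.bet.man.pi.ˈpli:.te:.tri:.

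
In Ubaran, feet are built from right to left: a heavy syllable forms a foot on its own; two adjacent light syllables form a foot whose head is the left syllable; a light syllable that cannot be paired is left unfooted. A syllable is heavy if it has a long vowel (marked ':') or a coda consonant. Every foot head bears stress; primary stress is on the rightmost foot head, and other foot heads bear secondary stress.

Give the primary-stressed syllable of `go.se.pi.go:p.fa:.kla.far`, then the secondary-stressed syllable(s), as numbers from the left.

primary 7, secondary 2, 4, 5

Weights: 1 go L, 2 se L, 3 pi L, 4 go:p H, 5 fa: H, 6 kla L, 7 far H.
Parse right to left (heavy = foot alone; LL = one foot; stranded L unfooted): go (ˈse.pi) (ˈgo:p) (ˈfa:) kla (ˈfar).
Foot heads: 2, 4, 5, 7.
Primary stress on the rightmost head = syllable 7.
Secondary stress on 2, 4, 5: go.ˌse.pi.ˌgo:p.ˌfa:.kla.ˈfar.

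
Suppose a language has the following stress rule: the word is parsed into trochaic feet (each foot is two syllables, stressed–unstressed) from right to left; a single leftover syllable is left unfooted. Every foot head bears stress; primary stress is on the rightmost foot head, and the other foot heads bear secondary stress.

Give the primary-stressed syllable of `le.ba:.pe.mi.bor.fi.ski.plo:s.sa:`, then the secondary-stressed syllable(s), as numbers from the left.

Parse right to left into trochaic (ˈσσ) feet: le (ˈba:.pe) (ˈmi.bor) (ˈfi.ski) (ˈplo:s.sa:). Syllable 1 is left unfooted.
Foot heads (stressed positions): 2, 4, 6, 8.
End Rule Rightmost: primary stress on the rightmost head = syllable 8.
Secondary stress on 2, 4, 6: le.ˌba:.pe.ˌmi.bor.ˌfi.ski.ˈplo:s.sa:.

primary 8, secondary 2, 4, 6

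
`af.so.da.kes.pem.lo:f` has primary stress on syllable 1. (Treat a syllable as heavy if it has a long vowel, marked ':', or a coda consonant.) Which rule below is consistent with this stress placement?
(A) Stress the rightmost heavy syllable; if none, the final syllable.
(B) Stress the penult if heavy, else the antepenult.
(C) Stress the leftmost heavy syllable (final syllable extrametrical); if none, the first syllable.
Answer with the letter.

C

Rule A → syllable 6 (observed: 1).
Rule B → syllable 5 (observed: 1).
Rule C → syllable 1 ✓.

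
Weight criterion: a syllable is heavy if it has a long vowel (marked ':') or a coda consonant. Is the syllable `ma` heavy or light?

`ma`: short vowel, open (no coda). Short vowel, open → light.

light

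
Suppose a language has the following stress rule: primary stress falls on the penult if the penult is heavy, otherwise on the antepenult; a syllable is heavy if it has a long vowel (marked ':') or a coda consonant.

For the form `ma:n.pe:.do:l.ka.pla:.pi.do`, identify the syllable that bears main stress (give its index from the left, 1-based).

Weights: 5 pla: H, 6 pi L, 7 do L.
The penult (syllable 6, pi) is light, so stress falls on the antepenult (syllable 5, pla:).
Primary stress: syllable 5 → ma:n.pe:.do:l.ka.ˈpla:.pi.do.

5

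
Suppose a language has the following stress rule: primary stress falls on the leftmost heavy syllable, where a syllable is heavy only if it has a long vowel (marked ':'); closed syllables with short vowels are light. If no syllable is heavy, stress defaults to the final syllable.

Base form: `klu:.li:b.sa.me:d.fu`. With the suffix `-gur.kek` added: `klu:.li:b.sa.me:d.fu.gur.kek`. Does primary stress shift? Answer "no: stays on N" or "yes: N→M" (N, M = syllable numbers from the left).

Base `klu:.li:b.sa.me:d.fu` (5 syllables):
  Weights: 1 klu: H, 2 li:b H, 3 sa L, 4 me:d H, 5 fu L.
  Heavy syllables in the domain: 1, 2, 4. The leftmost is syllable 1 (klu:).
  → primary stress on syllable 1.
Suffixed `klu:.li:b.sa.me:d.fu.gur.kek` (7 syllables):
  Weights: 1 klu: H, 2 li:b H, 3 sa L, 4 me:d H, 5 fu L, 6 gur L, 7 kek L.
  Heavy syllables in the domain: 1, 2, 4. The leftmost is syllable 1 (klu:).
  → primary stress on syllable 1.

no: stays on 1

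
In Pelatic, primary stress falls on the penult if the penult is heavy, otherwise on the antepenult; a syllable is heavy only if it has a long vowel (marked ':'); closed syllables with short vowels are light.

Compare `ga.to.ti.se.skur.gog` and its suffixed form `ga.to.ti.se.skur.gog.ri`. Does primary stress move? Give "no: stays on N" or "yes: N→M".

yes: 4→5

Base `ga.to.ti.se.skur.gog` (6 syllables):
  Weights: 4 se L, 5 skur L, 6 gog L.
  The penult (syllable 5, skur) is light, so stress falls on the antepenult (syllable 4, se).
  → primary stress on syllable 4.
Suffixed `ga.to.ti.se.skur.gog.ri` (7 syllables):
  Weights: 5 skur L, 6 gog L, 7 ri L.
  The penult (syllable 6, gog) is light, so stress falls on the antepenult (syllable 5, skur).
  → primary stress on syllable 5.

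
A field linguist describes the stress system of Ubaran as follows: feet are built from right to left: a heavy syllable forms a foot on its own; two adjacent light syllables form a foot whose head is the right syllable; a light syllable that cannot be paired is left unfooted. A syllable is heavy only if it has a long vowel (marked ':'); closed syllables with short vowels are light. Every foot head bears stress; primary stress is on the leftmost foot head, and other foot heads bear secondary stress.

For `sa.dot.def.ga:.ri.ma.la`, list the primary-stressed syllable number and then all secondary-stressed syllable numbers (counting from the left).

Weights: 1 sa L, 2 dot L, 3 def L, 4 ga: H, 5 ri L, 6 ma L, 7 la L.
Parse right to left (heavy = foot alone; LL = one foot; stranded L unfooted): sa (dot.ˈdef) (ˈga:) ri (ma.ˈla).
Foot heads: 3, 4, 7.
Primary stress on the leftmost head = syllable 3.
Secondary stress on 4, 7: sa.dot.ˈdef.ˌga:.ri.ma.ˌla.

primary 3, secondary 4, 7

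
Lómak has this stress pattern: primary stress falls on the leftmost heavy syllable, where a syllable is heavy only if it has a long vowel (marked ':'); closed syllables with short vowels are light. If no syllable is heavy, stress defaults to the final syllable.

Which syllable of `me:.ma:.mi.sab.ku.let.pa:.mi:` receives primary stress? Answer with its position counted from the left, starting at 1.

Weights: 1 me: H, 2 ma: H, 3 mi L, 4 sab L, 5 ku L, 6 let L, 7 pa: H, 8 mi: H.
Heavy syllables in the domain: 1, 2, 7, 8. The leftmost is syllable 1 (me:).
Primary stress: syllable 1 → ˈme:.ma:.mi.sab.ku.let.pa:.mi:.

1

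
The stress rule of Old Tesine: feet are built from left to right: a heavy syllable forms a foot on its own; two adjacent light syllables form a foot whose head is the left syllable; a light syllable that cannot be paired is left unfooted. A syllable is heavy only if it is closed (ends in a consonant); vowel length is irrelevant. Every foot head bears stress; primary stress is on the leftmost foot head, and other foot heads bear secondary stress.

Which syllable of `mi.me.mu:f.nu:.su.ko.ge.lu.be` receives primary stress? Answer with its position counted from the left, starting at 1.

1

Weights: 1 mi L, 2 me L, 3 mu:f H, 4 nu: L, 5 su L, 6 ko L, 7 ge L, 8 lu L, 9 be L.
Parse left to right (heavy = foot alone; LL = one foot; stranded L unfooted): (ˈmi.me) (ˈmu:f) (ˈnu:.su) (ˈko.ge) (ˈlu.be).
Foot heads: 1, 3, 4, 6, 8.
Primary stress on the leftmost head = syllable 1.
Primary stress: syllable 1 → ˈmi.me.mu:f.nu:.su.ko.ge.lu.be.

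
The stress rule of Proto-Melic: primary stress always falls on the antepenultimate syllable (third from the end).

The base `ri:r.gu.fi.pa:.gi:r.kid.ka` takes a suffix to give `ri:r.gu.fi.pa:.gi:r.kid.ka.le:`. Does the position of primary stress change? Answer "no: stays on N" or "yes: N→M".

yes: 5→6

Base `ri:r.gu.fi.pa:.gi:r.kid.ka` (7 syllables):
  The word has 7 syllables; the antepenultimate syllable (third from the end) is syllable 5 (gi:r).
  → primary stress on syllable 5.
Suffixed `ri:r.gu.fi.pa:.gi:r.kid.ka.le:` (8 syllables):
  The word has 8 syllables; the antepenultimate syllable (third from the end) is syllable 6 (kid).
  → primary stress on syllable 6.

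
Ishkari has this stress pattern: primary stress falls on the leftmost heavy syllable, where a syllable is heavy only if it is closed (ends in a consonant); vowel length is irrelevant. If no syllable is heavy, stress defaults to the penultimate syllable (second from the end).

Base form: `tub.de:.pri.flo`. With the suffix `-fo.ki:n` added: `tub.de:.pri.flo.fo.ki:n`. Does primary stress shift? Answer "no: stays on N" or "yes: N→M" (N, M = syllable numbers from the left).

Base `tub.de:.pri.flo` (4 syllables):
  Weights: 1 tub H, 2 de: L, 3 pri L, 4 flo L.
  Heavy syllables in the domain: 1. The leftmost is syllable 1 (tub).
  → primary stress on syllable 1.
Suffixed `tub.de:.pri.flo.fo.ki:n` (6 syllables):
  Weights: 1 tub H, 2 de: L, 3 pri L, 4 flo L, 5 fo L, 6 ki:n H.
  Heavy syllables in the domain: 1, 6. The leftmost is syllable 1 (tub).
  → primary stress on syllable 1.

no: stays on 1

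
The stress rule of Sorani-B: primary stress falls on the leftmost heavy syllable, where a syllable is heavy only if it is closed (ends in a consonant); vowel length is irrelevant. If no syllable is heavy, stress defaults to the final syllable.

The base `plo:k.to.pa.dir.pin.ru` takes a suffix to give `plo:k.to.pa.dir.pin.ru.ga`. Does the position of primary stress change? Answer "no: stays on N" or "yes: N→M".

no: stays on 1

Base `plo:k.to.pa.dir.pin.ru` (6 syllables):
  Weights: 1 plo:k H, 2 to L, 3 pa L, 4 dir H, 5 pin H, 6 ru L.
  Heavy syllables in the domain: 1, 4, 5. The leftmost is syllable 1 (plo:k).
  → primary stress on syllable 1.
Suffixed `plo:k.to.pa.dir.pin.ru.ga` (7 syllables):
  Weights: 1 plo:k H, 2 to L, 3 pa L, 4 dir H, 5 pin H, 6 ru L, 7 ga L.
  Heavy syllables in the domain: 1, 4, 5. The leftmost is syllable 1 (plo:k).
  → primary stress on syllable 1.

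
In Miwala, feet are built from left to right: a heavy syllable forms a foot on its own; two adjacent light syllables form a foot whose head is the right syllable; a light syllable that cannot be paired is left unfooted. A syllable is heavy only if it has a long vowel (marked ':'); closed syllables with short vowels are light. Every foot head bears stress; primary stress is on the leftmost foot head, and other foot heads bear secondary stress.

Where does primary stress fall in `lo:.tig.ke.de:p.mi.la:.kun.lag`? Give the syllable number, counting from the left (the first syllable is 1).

1

Weights: 1 lo: H, 2 tig L, 3 ke L, 4 de:p H, 5 mi L, 6 la: H, 7 kun L, 8 lag L.
Parse left to right (heavy = foot alone; LL = one foot; stranded L unfooted): (ˈlo:) (tig.ˈke) (ˈde:p) mi (ˈla:) (kun.ˈlag).
Foot heads: 1, 3, 4, 6, 8.
Primary stress on the leftmost head = syllable 1.
Primary stress: syllable 1 → ˈlo:.tig.ke.de:p.mi.la:.kun.lag.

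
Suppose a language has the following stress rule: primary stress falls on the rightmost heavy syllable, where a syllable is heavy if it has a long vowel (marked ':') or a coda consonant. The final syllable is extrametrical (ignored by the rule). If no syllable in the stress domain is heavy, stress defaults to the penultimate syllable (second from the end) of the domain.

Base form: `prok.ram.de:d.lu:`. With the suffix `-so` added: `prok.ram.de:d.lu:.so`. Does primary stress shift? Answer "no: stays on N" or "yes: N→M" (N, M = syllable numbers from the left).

Base `prok.ram.de:d.lu:` (4 syllables):
  The final syllable (4, lu:) is extrametrical; the stress domain is syllables 1–3.
  Weights: 1 prok H, 2 ram H, 3 de:d H.
  Heavy syllables in the domain: 1, 2, 3. The rightmost is syllable 3 (de:d).
  → primary stress on syllable 3.
Suffixed `prok.ram.de:d.lu:.so` (5 syllables):
  The final syllable (5, so) is extrametrical; the stress domain is syllables 1–4.
  Weights: 1 prok H, 2 ram H, 3 de:d H, 4 lu: H.
  Heavy syllables in the domain: 1, 2, 3, 4. The rightmost is syllable 4 (lu:).
  → primary stress on syllable 4.

yes: 3→4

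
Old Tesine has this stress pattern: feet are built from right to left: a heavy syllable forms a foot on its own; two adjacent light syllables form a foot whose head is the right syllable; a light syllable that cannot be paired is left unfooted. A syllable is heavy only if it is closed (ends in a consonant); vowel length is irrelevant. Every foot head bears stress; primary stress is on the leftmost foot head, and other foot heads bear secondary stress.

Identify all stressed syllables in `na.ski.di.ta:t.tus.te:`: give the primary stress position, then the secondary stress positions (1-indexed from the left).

Weights: 1 na L, 2 ski L, 3 di L, 4 ta:t H, 5 tus H, 6 te: L.
Parse right to left (heavy = foot alone; LL = one foot; stranded L unfooted): na (ski.ˈdi) (ˈta:t) (ˈtus) te:.
Foot heads: 3, 4, 5.
Primary stress on the leftmost head = syllable 3.
Secondary stress on 4, 5: na.ski.ˈdi.ˌta:t.ˌtus.te:.

primary 3, secondary 4, 5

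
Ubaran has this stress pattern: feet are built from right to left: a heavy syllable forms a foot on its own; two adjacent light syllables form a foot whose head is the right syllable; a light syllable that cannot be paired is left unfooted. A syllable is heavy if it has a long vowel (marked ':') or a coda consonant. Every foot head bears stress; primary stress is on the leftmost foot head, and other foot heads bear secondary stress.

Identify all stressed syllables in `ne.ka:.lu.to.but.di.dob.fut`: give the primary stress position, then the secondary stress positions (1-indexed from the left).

primary 2, secondary 4, 5, 7, 8

Weights: 1 ne L, 2 ka: H, 3 lu L, 4 to L, 5 but H, 6 di L, 7 dob H, 8 fut H.
Parse right to left (heavy = foot alone; LL = one foot; stranded L unfooted): ne (ˈka:) (lu.ˈto) (ˈbut) di (ˈdob) (ˈfut).
Foot heads: 2, 4, 5, 7, 8.
Primary stress on the leftmost head = syllable 2.
Secondary stress on 4, 5, 7, 8: ne.ˈka:.lu.ˌto.ˌbut.di.ˌdob.ˌfut.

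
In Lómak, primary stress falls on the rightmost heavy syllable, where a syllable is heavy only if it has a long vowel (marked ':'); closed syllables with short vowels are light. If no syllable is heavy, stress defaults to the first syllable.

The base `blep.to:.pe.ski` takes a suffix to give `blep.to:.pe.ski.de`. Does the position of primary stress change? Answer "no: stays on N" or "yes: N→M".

no: stays on 2

Base `blep.to:.pe.ski` (4 syllables):
  Weights: 1 blep L, 2 to: H, 3 pe L, 4 ski L.
  Heavy syllables in the domain: 2. The rightmost is syllable 2 (to:).
  → primary stress on syllable 2.
Suffixed `blep.to:.pe.ski.de` (5 syllables):
  Weights: 1 blep L, 2 to: H, 3 pe L, 4 ski L, 5 de L.
  Heavy syllables in the domain: 2. The rightmost is syllable 2 (to:).
  → primary stress on syllable 2.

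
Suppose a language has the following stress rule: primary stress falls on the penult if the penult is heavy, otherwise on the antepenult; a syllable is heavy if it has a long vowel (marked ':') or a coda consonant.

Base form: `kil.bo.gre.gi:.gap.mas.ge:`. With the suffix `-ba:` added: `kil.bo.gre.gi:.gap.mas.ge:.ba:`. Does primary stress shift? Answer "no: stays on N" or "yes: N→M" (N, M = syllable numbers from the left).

Base `kil.bo.gre.gi:.gap.mas.ge:` (7 syllables):
  Weights: 5 gap H, 6 mas H, 7 ge: H.
  The penult (syllable 6, mas) is heavy, so it takes stress.
  → primary stress on syllable 6.
Suffixed `kil.bo.gre.gi:.gap.mas.ge:.ba:` (8 syllables):
  Weights: 6 mas H, 7 ge: H, 8 ba: H.
  The penult (syllable 7, ge:) is heavy, so it takes stress.
  → primary stress on syllable 7.

yes: 6→7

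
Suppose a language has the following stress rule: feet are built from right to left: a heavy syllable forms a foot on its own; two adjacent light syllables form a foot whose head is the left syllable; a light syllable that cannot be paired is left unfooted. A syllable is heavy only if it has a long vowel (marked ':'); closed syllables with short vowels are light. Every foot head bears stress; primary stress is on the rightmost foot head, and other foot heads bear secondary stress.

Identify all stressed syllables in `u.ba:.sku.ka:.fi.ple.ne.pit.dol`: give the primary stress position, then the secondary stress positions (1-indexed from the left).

Weights: 1 u L, 2 ba: H, 3 sku L, 4 ka: H, 5 fi L, 6 ple L, 7 ne L, 8 pit L, 9 dol L.
Parse right to left (heavy = foot alone; LL = one foot; stranded L unfooted): u (ˈba:) sku (ˈka:) fi (ˈple.ne) (ˈpit.dol).
Foot heads: 2, 4, 6, 8.
Primary stress on the rightmost head = syllable 8.
Secondary stress on 2, 4, 6: u.ˌba:.sku.ˌka:.fi.ˌple.ne.ˈpit.dol.

primary 8, secondary 2, 4, 6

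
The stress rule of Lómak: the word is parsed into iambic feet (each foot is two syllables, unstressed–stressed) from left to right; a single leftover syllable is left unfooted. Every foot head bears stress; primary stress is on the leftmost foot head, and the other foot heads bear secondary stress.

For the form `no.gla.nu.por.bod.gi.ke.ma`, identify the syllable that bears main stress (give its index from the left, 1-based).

Parse left to right into iambic (σˈσ) feet: (no.ˈgla) (nu.ˈpor) (bod.ˈgi) (ke.ˈma).
Foot heads (stressed positions): 2, 4, 6, 8.
End Rule Leftmost: primary stress on the leftmost head = syllable 2.
Primary stress: syllable 2 → no.ˈgla.nu.por.bod.gi.ke.ma.

2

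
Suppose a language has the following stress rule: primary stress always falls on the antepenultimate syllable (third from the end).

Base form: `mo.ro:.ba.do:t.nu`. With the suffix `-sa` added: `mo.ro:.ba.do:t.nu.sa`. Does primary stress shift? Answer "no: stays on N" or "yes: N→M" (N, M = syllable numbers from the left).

Base `mo.ro:.ba.do:t.nu` (5 syllables):
  The word has 5 syllables; the antepenultimate syllable (third from the end) is syllable 3 (ba).
  → primary stress on syllable 3.
Suffixed `mo.ro:.ba.do:t.nu.sa` (6 syllables):
  The word has 6 syllables; the antepenultimate syllable (third from the end) is syllable 4 (do:t).
  → primary stress on syllable 4.

yes: 3→4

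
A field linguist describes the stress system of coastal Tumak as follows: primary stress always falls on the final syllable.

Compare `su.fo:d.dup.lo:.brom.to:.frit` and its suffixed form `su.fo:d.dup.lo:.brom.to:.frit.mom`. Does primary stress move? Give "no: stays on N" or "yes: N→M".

yes: 7→8

Base `su.fo:d.dup.lo:.brom.to:.frit` (7 syllables):
  The word has 7 syllables; the final syllable is syllable 7 (frit).
  → primary stress on syllable 7.
Suffixed `su.fo:d.dup.lo:.brom.to:.frit.mom` (8 syllables):
  The word has 8 syllables; the final syllable is syllable 8 (mom).
  → primary stress on syllable 8.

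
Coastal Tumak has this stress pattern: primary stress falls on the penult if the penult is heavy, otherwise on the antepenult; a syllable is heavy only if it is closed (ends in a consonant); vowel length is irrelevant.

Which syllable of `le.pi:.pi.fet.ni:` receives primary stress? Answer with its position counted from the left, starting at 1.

4

Weights: 3 pi L, 4 fet H, 5 ni: L.
The penult (syllable 4, fet) is heavy, so it takes stress.
Primary stress: syllable 4 → le.pi:.pi.ˈfet.ni:.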